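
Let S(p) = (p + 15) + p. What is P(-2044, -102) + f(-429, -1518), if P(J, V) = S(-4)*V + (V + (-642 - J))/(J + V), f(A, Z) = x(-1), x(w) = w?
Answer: -767845/1073 ≈ -715.61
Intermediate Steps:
f(A, Z) = -1
S(p) = 15 + 2*p (S(p) = (15 + p) + p = 15 + 2*p)
P(J, V) = 7*V + (-642 + V - J)/(J + V) (P(J, V) = (15 + 2*(-4))*V + (V + (-642 - J))/(J + V) = (15 - 8)*V + (-642 + V - J)/(J + V) = 7*V + (-642 + V - J)/(J + V))
P(-2044, -102) + f(-429, -1518) = (-642 - 102 - 1*(-2044) + 7*(-102)² + 7*(-2044)*(-102))/(-2044 - 102) - 1 = (-642 - 102 + 2044 + 7*10404 + 1459416)/(-2146) - 1 = -(-642 - 102 + 2044 + 72828 + 1459416)/2146 - 1 = -1/2146*1533544 - 1 = -766772/1073 - 1 = -767845/1073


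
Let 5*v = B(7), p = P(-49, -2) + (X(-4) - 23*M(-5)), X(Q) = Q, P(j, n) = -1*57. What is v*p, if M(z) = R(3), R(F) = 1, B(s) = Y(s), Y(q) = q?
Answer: -588/5 ≈ -117.60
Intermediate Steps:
P(j, n) = -57
B(s) = s
M(z) = 1
p = -84 (p = -57 + (-4 - 23*1) = -57 + (-4 - 23) = -57 - 27 = -84)
v = 7/5 (v = (1/5)*7 = 7/5 ≈ 1.4000)
v*p = (7/5)*(-84) = -588/5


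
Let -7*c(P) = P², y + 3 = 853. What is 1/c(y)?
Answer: -7/722500 ≈ -9.6886e-6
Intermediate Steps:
y = 850 (y = -3 + 853 = 850)
c(P) = -P²/7
1/c(y) = 1/(-⅐*850²) = 1/(-⅐*722500) = 1/(-722500/7) = -7/722500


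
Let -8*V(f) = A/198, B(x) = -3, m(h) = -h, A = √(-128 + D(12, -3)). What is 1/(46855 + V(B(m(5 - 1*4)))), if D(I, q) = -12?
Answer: 5878090944/275417951181127 + 792*I*√35/1377089755905635 ≈ 2.1342e-5 + 3.4025e-12*I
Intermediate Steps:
A = 2*I*√35 (A = √(-128 - 12) = √(-140) = 2*I*√35 ≈ 11.832*I)
V(f) = -I*√35/792 (V(f) = -2*I*√35/(8*198) = -I*√35/792)
1/(46855 + V(B(m(5 - 1*4)))) = 1/(46855 - I*√35/792)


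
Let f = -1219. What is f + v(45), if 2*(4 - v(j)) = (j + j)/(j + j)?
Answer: -2431/2 ≈ -1215.5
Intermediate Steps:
v(j) = 7/2 (v(j) = 4 - (j + j)/(2*(j + j)) = 4 - 2*j/(2*(2*j)) = 4 - 2*j*1/(2*j)/2 = 4 - ½*1 = 4 - ½ = 7/2)
f + v(45) = -1219 + 7/2 = -2431/2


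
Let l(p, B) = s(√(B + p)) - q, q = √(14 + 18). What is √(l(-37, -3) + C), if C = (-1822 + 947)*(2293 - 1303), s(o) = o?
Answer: √(-866250 - 4*√2 + 2*I*√10) ≈ 0.003 + 930.73*I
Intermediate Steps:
q = 4*√2 (q = √32 = 4*√2 ≈ 5.6569)
l(p, B) = √(B + p) - 4*√2
C = -866250 (C = -875*990 = -866250)
√(l(-37, -3) + C) = √((√(-3 - 37) - 4*√2) - 866250) = √((√(-40) - 4*√2) - 866250) = √((2*I*√10 - 4*√2) - 866250) = √((-4*√2 + 2*I*√10) - 866250) = √(-866250 - 4*√2 + 2*I*√10)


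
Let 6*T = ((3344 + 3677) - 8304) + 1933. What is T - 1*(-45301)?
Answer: 136228/3 ≈ 45409.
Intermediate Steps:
T = 325/3 (T = (((3344 + 3677) - 8304) + 1933)/6 = ((7021 - 8304) + 1933)/6 = (-1283 + 1933)/6 = (1/6)*650 = 325/3 ≈ 108.33)
T - 1*(-45301) = 325/3 - 1*(-45301) = 325/3 + 45301 = 136228/3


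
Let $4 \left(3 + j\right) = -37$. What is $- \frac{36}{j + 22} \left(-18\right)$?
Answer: $\frac{864}{13} \approx 66.462$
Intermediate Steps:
$j = - \frac{49}{4}$ ($j = -3 + \frac{1}{4} \left(-37\right) = -3 - \frac{37}{4} = - \frac{49}{4} \approx -12.25$)
$- \frac{36}{j + 22} \left(-18\right) = - \frac{36}{- \frac{49}{4} + 22} \left(-18\right) = - \frac{36}{\frac{39}{4}} \left(-18\right) = \left(-36\right) \frac{4}{39} \left(-18\right) = \left(- \frac{48}{13}\right) \left(-18\right) = \frac{864}{13}$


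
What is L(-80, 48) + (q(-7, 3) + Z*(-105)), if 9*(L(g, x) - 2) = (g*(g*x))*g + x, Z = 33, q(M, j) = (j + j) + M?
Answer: -8202376/3 ≈ -2.7341e+6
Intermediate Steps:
q(M, j) = M + 2*j (q(M, j) = 2*j + M = M + 2*j)
L(g, x) = 2 + x/9 + x*g**3/9 (L(g, x) = 2 + ((g*(g*x))*g + x)/9 = 2 + ((x*g**2)*g + x)/9 = 2 + (x*g**3 + x)/9 = 2 + (x + x*g**3)/9 = 2 + (x/9 + x*g**3/9) = 2 + x/9 + x*g**3/9)
L(-80, 48) + (q(-7, 3) + Z*(-105)) = (2 + (1/9)*48 + (1/9)*48*(-80)**3) + ((-7 + 2*3) + 33*(-105)) = (2 + 16/3 + (1/9)*48*(-512000)) + ((-7 + 6) - 3465) = (2 + 16/3 - 8192000/3) + (-1 - 3465) = -8191978/3 - 3466 = -8202376/3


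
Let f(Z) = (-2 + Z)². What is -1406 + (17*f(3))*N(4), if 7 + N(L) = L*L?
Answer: -1253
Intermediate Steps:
N(L) = -7 + L² (N(L) = -7 + L*L = -7 + L²)
-1406 + (17*f(3))*N(4) = -1406 + (17*(-2 + 3)²)*(-7 + 4²) = -1406 + (17*1²)*(-7 + 16) = -1406 + (17*1)*9 = -1406 + 17*9 = -1406 + 153 = -1253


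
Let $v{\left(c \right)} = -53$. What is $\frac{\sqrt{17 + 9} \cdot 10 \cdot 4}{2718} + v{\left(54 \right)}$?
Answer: $-53 + \frac{20 \sqrt{26}}{1359} \approx -52.925$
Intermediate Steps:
$\frac{\sqrt{17 + 9} \cdot 10 \cdot 4}{2718} + v{\left(54 \right)} = \frac{\sqrt{17 + 9} \cdot 10 \cdot 4}{2718} - 53 = \sqrt{26} \cdot 10 \cdot 4 \cdot \frac{1}{2718} - 53 = 10 \sqrt{26} \cdot 4 \cdot \frac{1}{2718} - 53 = 40 \sqrt{26} \cdot \frac{1}{2718} - 53 = \frac{20 \sqrt{26}}{1359} - 53 = -53 + \frac{20 \sqrt{26}}{1359}$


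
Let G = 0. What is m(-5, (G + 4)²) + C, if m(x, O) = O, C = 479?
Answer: 495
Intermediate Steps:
m(-5, (G + 4)²) + C = (0 + 4)² + 479 = 4² + 479 = 16 + 479 = 495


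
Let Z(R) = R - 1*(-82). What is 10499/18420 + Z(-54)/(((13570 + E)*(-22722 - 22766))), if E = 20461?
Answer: 253944903533/445534362465 ≈ 0.56998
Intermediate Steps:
Z(R) = 82 + R (Z(R) = R + 82 = 82 + R)
10499/18420 + Z(-54)/(((13570 + E)*(-22722 - 22766))) = 10499/18420 + (82 - 54)/(((13570 + 20461)*(-22722 - 22766))) = 10499*(1/18420) + 28/((34031*(-45488))) = 10499/18420 + 28/(-1548002128) = 10499/18420 + 28*(-1/1548002128) = 10499/18420 - 7/387000532 = 253944903533/445534362465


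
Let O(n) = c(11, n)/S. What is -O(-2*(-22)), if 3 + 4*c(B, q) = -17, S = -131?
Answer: -5/131 ≈ -0.038168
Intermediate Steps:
c(B, q) = -5 (c(B, q) = -3/4 + (1/4)*(-17) = -3/4 - 17/4 = -5)
O(n) = 5/131 (O(n) = -5/(-131) = -5*(-1/131) = 5/131)
-O(-2*(-22)) = -1*5/131 = -5/131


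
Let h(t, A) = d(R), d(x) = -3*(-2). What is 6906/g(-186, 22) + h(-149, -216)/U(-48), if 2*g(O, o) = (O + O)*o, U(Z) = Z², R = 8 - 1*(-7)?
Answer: -220651/130944 ≈ -1.6851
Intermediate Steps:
R = 15 (R = 8 + 7 = 15)
g(O, o) = O*o (g(O, o) = ((O + O)*o)/2 = ((2*O)*o)/2 = (2*O*o)/2 = O*o)
d(x) = 6
h(t, A) = 6
6906/g(-186, 22) + h(-149, -216)/U(-48) = 6906/((-186*22)) + 6/((-48)²) = 6906/(-4092) + 6/2304 = 6906*(-1/4092) + 6*(1/2304) = -1151/682 + 1/384 = -220651/130944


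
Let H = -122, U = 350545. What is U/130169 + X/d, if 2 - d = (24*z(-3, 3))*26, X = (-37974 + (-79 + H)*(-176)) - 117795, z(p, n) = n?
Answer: 73877627/1101430 ≈ 67.074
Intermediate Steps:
X = -120393 (X = (-37974 + (-79 - 122)*(-176)) - 117795 = (-37974 - 201*(-176)) - 117795 = (-37974 + 35376) - 117795 = -2598 - 117795 = -120393)
d = -1870 (d = 2 - 24*3*26 = 2 - 72*26 = 2 - 1*1872 = 2 - 1872 = -1870)
U/130169 + X/d = 350545/130169 - 120393/(-1870) = 350545*(1/130169) - 120393*(-1/1870) = 26965/10013 + 120393/1870 = 73877627/1101430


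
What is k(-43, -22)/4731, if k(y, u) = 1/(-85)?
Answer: -1/402135 ≈ -2.4867e-6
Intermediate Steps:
k(y, u) = -1/85
k(-43, -22)/4731 = -1/85/4731 = -1/85*1/4731 = -1/402135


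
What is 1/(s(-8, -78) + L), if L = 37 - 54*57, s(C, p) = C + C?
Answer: -1/3057 ≈ -0.00032712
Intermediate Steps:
s(C, p) = 2*C
L = -3041 (L = 37 - 3078 = -3041)
1/(s(-8, -78) + L) = 1/(2*(-8) - 3041) = 1/(-16 - 3041) = 1/(-3057) = -1/3057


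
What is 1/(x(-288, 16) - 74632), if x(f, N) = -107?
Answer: -1/74739 ≈ -1.3380e-5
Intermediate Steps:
1/(x(-288, 16) - 74632) = 1/(-107 - 74632) = 1/(-74739) = -1/74739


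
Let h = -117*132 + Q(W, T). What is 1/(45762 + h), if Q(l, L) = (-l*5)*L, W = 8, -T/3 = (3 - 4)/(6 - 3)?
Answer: 1/30278 ≈ 3.3027e-5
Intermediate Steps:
T = 1 (T = -3*(3 - 4)/(6 - 3) = -(-3)/3 = -3*(-⅓) = 1)
Q(l, L) = -5*L*l (Q(l, L) = (-5*l)*L = -5*L*l)
h = -15484 (h = -117*132 - 5*1*8 = -15444 - 40 = -15484)
1/(45762 + h) = 1/(45762 - 15484) = 1/30278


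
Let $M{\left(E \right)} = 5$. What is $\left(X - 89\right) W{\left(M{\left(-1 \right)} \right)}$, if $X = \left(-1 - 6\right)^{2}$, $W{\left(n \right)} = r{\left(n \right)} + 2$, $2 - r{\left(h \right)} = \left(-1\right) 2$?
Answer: $-240$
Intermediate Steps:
$r{\left(h \right)} = 4$ ($r{\left(h \right)} = 2 - \left(-1\right) 2 = 2 - -2 = 2 + 2 = 4$)
$W{\left(n \right)} = 6$ ($W{\left(n \right)} = 4 + 2 = 6$)
$X = 49$ ($X = \left(-7\right)^{2} = 49$)
$\left(X - 89\right) W{\left(M{\left(-1 \right)} \right)} = \left(49 - 89\right) 6 = \left(-40\right) 6 = -240$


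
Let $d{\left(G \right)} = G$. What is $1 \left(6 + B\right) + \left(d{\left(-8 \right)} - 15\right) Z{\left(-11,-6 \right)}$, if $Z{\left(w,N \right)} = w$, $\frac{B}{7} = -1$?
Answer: $252$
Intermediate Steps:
$B = -7$ ($B = 7 \left(-1\right) = -7$)
$1 \left(6 + B\right) + \left(d{\left(-8 \right)} - 15\right) Z{\left(-11,-6 \right)} = 1 \left(6 - 7\right) + \left(-8 - 15\right) \left(-11\right) = 1 \left(-1\right) - -253 = -1 + 253 = 252$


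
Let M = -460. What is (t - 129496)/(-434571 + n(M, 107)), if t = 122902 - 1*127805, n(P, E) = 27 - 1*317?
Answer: 134399/434861 ≈ 0.30906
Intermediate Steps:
n(P, E) = -290 (n(P, E) = 27 - 317 = -290)
t = -4903 (t = 122902 - 127805 = -4903)
(t - 129496)/(-434571 + n(M, 107)) = (-4903 - 129496)/(-434571 - 290) = -134399/(-434861) = -134399*(-1/434861) = 134399/434861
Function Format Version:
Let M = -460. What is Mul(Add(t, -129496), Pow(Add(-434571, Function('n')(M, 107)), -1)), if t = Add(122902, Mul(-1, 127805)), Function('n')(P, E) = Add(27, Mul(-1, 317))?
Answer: Rational(134399, 434861) ≈ 0.30906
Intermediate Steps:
Function('n')(P, E) = -290 (Function('n')(P, E) = Add(27, -317) = -290)
t = -4903 (t = Add(122902, -127805) = -4903)
Mul(Add(t, -129496), Pow(Add(-434571, Function('n')(M, 107)), -1)) = Mul(Add(-4903, -129496), Pow(Add(-434571, -290), -1)) = Mul(-134399, Pow(-434861, -1)) = Mul(-134399, Rational(-1, 434861)) = Rational(134399, 434861)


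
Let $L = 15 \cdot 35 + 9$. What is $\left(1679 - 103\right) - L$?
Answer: $1042$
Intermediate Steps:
$L = 534$ ($L = 525 + 9 = 534$)
$\left(1679 - 103\right) - L = \left(1679 - 103\right) - 534 = 1576 - 534 = 1042$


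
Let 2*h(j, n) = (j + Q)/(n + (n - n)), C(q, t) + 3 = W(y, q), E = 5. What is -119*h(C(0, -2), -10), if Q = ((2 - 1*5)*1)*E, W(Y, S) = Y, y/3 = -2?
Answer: -714/5 ≈ -142.80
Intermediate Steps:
y = -6 (y = 3*(-2) = -6)
C(q, t) = -9 (C(q, t) = -3 - 6 = -9)
Q = -15 (Q = ((2 - 1*5)*1)*5 = ((2 - 5)*1)*5 = -3*1*5 = -3*5 = -15)
h(j, n) = (-15 + j)/(2*n) (h(j, n) = ((j - 15)/(n + (n - n)))/2 = ((-15 + j)/(n + 0))/2 = ((-15 + j)/n)/2 = (-15 + j)/(2*n))
-119*h(C(0, -2), -10) = -119*(-15 - 9)/(2*(-10)) = -119*(-1)*(-24)/(2*10) = -119*6/5 = -714/5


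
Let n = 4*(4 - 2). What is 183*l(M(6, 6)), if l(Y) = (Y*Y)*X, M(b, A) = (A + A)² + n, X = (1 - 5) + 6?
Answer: 8456064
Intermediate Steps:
X = 2 (X = -4 + 6 = 2)
n = 8 (n = 4*2 = 8)
M(b, A) = 8 + 4*A² (M(b, A) = (A + A)² + 8 = (2*A)² + 8 = 4*A² + 8 = 8 + 4*A²)
l(Y) = 2*Y² (l(Y) = (Y*Y)*2 = Y²*2 = 2*Y²)
183*l(M(6, 6)) = 183*(2*(8 + 4*6²)²) = 183*(2*(8 + 4*36)²) = 183*(2*(8 + 144)²) = 183*(2*152²) = 183*(2*23104) = 183*46208 = 8456064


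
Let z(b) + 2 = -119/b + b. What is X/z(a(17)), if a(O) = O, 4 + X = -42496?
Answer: -10625/2 ≈ -5312.5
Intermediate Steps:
X = -42500 (X = -4 - 42496 = -42500)
z(b) = -2 + b - 119/b (z(b) = -2 + (-119/b + b) = -2 + (b - 119/b) = -2 + b - 119/b)
X/z(a(17)) = -42500/(-2 + 17 - 119/17) = -42500/(-2 + 17 - 119*1/17) = -42500/(-2 + 17 - 7) = -42500/8 = -42500*1/8 = -10625/2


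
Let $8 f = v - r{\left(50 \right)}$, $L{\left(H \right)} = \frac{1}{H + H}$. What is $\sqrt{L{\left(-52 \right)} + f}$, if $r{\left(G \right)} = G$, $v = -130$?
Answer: $\frac{i \sqrt{60866}}{52} \approx 4.7444 i$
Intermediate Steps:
$L{\left(H \right)} = \frac{1}{2 H}$
$f = - \frac{45}{2}$ ($f = \frac{-130 - 50}{8} = \frac{1}{8} \left(-180\right) = - \frac{45}{2} \approx -22.5$)
$\sqrt{L{\left(-52 \right)} + f} = \sqrt{\frac{1}{2 \left(-52\right)} - \frac{45}{2}} = \sqrt{\frac{1}{2} \left(- \frac{1}{52}\right) - \frac{45}{2}} = \sqrt{- \frac{1}{104} - \frac{45}{2}} = \sqrt{- \frac{2341}{104}} = \frac{i \sqrt{60866}}{52}$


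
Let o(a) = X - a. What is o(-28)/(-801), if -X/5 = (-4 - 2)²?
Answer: 152/801 ≈ 0.18976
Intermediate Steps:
X = -180 (X = -5*(-4 - 2)² = -5*(-6)² = -5*36 = -180)
o(a) = -180 - a
o(-28)/(-801) = (-180 - 1*(-28))/(-801) = (-180 + 28)*(-1/801) = -152*(-1/801) = 152/801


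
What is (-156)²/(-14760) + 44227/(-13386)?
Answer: -13591003/2744130 ≈ -4.9528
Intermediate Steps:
(-156)²/(-14760) + 44227/(-13386) = 24336*(-1/14760) + 44227*(-1/13386) = -338/205 - 44227/13386 = -13591003/2744130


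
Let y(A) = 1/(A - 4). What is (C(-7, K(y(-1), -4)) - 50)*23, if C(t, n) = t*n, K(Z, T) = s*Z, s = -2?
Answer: -6072/5 ≈ -1214.4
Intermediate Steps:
y(A) = 1/(-4 + A)
K(Z, T) = -2*Z
C(t, n) = n*t
(C(-7, K(y(-1), -4)) - 50)*23 = (-2/(-4 - 1)*(-7) - 50)*23 = (-2/(-5)*(-7) - 50)*23 = (-2*(-⅕)*(-7) - 50)*23 = ((⅖)*(-7) - 50)*23 = (-14/5 - 50)*23 = -264/5*23 = -6072/5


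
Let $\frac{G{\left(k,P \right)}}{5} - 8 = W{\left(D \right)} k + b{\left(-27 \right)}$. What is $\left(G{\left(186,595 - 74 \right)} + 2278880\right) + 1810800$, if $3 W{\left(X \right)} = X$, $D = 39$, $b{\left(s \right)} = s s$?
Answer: $4105455$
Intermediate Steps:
$b{\left(s \right)} = s^{2}$
$W{\left(X \right)} = \frac{X}{3}$
$G{\left(k,P \right)} = 3685 + 65 k$ ($G{\left(k,P \right)} = 40 + 5 \left(\frac{1}{3} \cdot 39 k + \left(-27\right)^{2}\right) = 40 + 5 \left(13 k + 729\right) = 40 + 5 \left(729 + 13 k\right) = 40 + \left(3645 + 65 k\right) = 3685 + 65 k$)
$\left(G{\left(186,595 - 74 \right)} + 2278880\right) + 1810800 = \left(\left(3685 + 65 \cdot 186\right) + 2278880\right) + 1810800 = \left(\left(3685 + 12090\right) + 2278880\right) + 1810800 = \left(15775 + 2278880\right) + 1810800 = 2294655 + 1810800 = 4105455$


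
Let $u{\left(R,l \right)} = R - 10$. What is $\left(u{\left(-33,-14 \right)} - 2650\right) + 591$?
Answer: $-2102$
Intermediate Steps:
$u{\left(R,l \right)} = -10 + R$ ($u{\left(R,l \right)} = R - 10 = -10 + R$)
$\left(u{\left(-33,-14 \right)} - 2650\right) + 591 = \left(\left(-10 - 33\right) - 2650\right) + 591 = \left(-43 - 2650\right) + 591 = -2693 + 591 = -2102$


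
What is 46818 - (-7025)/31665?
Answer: 296499799/6333 ≈ 46818.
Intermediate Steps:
46818 - (-7025)/31665 = 46818 - 1*(-1405/6333) = 46818 + 1405/6333 = 296499799/6333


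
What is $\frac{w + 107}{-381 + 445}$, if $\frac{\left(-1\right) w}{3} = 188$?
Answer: $- \frac{457}{64} \approx -7.1406$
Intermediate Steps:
$w = -564$ ($w = \left(-3\right) 188 = -564$)
$\frac{w + 107}{-381 + 445} = \frac{-564 + 107}{-381 + 445} = \frac{1}{64} \left(-457\right) = - \frac{457}{64}$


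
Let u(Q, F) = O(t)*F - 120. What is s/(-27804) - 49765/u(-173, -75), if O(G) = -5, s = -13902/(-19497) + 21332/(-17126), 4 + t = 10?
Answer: -1283371752942721/6576104272479 ≈ -195.16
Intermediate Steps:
t = 6 (t = -4 + 10 = 6)
s = -29637392/55650937 (s = -13902*(-1/19497) + 21332*(-1/17126) = 4634/6499 - 10666/8563 = -29637392/55650937 ≈ -0.53256)
u(Q, F) = -120 - 5*F (u(Q, F) = -5*F - 120 = -120 - 5*F)
s/(-27804) - 49765/u(-173, -75) = -29637392/55650937/(-27804) - 49765/(-120 - 5*(-75)) = -29637392/55650937*(-1/27804) - 49765/(-120 + 375) = 7409348/386829663087 - 49765/255 = 7409348/386829663087 - 49765*1/255 = 7409348/386829663087 - 9953/51 = -1283371752942721/6576104272479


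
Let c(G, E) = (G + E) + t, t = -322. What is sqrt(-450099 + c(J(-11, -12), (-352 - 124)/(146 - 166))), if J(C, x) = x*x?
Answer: I*sqrt(11256330)/5 ≈ 671.01*I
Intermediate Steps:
J(C, x) = x**2
c(G, E) = -322 + E + G (c(G, E) = (G + E) - 322 = (E + G) - 322 = -322 + E + G)
sqrt(-450099 + c(J(-11, -12), (-352 - 124)/(146 - 166))) = sqrt(-450099 + (-322 + (-352 - 124)/(146 - 166) + (-12)**2)) = sqrt(-450099 + (-322 - 476/(-20) + 144)) = sqrt(-450099 + (-322 - 476*(-1/20) + 144)) = sqrt(-450099 + (-322 + 119/5 + 144)) = sqrt(-450099 - 771/5) = sqrt(-2251266/5) = I*sqrt(11256330)/5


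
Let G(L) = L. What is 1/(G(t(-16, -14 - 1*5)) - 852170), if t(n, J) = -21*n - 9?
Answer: -1/851843 ≈ -1.1739e-6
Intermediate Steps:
t(n, J) = -9 - 21*n
1/(G(t(-16, -14 - 1*5)) - 852170) = 1/((-9 - 21*(-16)) - 852170) = 1/((-9 + 336) - 852170) = 1/(327 - 852170) = 1/(-851843) = -1/851843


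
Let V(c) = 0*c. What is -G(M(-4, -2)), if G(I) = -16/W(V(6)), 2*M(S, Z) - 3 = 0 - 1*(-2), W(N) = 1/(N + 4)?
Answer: 64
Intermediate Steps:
V(c) = 0
W(N) = 1/(4 + N)
M(S, Z) = 5/2 (M(S, Z) = 3/2 + (0 - 1*(-2))/2 = 3/2 + (0 + 2)/2 = 3/2 + (½)*2 = 3/2 + 1 = 5/2)
G(I) = -64 (G(I) = -16/(1/(4 + 0)) = -16/(1/4) = -16/¼ = -16*4 = -64)
-G(M(-4, -2)) = -1*(-64) = 64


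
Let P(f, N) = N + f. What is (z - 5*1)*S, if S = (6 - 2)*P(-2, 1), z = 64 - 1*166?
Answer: 428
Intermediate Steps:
z = -102 (z = 64 - 166 = -102)
S = -4 (S = (6 - 2)*(1 - 2) = 4*(-1) = -4)
(z - 5*1)*S = (-102 - 5*1)*(-4) = (-102 - 5)*(-4) = -107*(-4) = 428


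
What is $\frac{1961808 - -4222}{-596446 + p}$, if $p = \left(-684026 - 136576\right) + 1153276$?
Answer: $- \frac{983015}{131886} \approx -7.4535$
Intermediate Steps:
$p = 332674$ ($p = -820602 + 1153276 = 332674$)
$\frac{1961808 - -4222}{-596446 + p} = \frac{1961808 - -4222}{-596446 + 332674} = \frac{1961808 + \left(-878 + 5100\right)}{-263772} = \left(1961808 + 4222\right) \left(- \frac{1}{263772}\right) = 1966030 \left(- \frac{1}{263772}\right) = - \frac{983015}{131886}$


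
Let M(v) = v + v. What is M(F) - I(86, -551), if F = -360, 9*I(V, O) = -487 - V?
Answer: -1969/3 ≈ -656.33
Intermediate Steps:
I(V, O) = -487/9 - V/9 (I(V, O) = (-487 - V)/9 = -487/9 - V/9)
M(v) = 2*v
M(F) - I(86, -551) = 2*(-360) - (-487/9 - 1/9*86) = -720 - (-487/9 - 86/9) = -720 - 1*(-191/3) = -720 + 191/3 = -1969/3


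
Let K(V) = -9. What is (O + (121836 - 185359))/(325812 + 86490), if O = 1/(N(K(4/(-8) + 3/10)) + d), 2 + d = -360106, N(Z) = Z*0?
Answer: -22875140485/148473248616 ≈ -0.15407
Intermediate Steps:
N(Z) = 0
d = -360108 (d = -2 - 360106 = -360108)
O = -1/360108 (O = 1/(0 - 360108) = 1/(-360108) = -1/360108 ≈ -2.7769e-6)
(O + (121836 - 185359))/(325812 + 86490) = (-1/360108 + (121836 - 185359))/(325812 + 86490) = (-1/360108 - 63523)/412302 = -22875140485/360108*1/412302 = -22875140485/148473248616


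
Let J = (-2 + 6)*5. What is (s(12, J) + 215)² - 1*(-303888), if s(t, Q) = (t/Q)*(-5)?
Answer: 348832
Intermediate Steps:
J = 20 (J = 4*5 = 20)
s(t, Q) = -5*t/Q
(s(12, J) + 215)² - 1*(-303888) = (-5*12/20 + 215)² - 1*(-303888) = (-5*12*1/20 + 215)² + 303888 = (-3 + 215)² + 303888 = 212² + 303888 = 44944 + 303888 = 348832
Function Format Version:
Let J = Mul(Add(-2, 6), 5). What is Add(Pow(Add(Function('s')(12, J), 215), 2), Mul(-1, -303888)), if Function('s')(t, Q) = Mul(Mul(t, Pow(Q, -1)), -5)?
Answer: 348832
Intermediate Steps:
J = 20 (J = Mul(4, 5) = 20)
Function('s')(t, Q) = Mul(-5, t, Pow(Q, -1))
Add(Pow(Add(Function('s')(12, J), 215), 2), Mul(-1, -303888)) = Add(Pow(Add(Mul(-5, 12, Pow(20, -1)), 215), 2), Mul(-1, -303888)) = Add(Pow(Add(Mul(-5, 12, Rational(1, 20)), 215), 2), 303888) = Add(Pow(Add(-3, 215), 2), 303888) = Add(Pow(212, 2), 303888) = Add(44944, 303888) = 348832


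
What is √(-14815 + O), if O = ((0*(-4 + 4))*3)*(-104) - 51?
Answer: I*√14866 ≈ 121.93*I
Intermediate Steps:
O = -51 (O = ((0*0)*3)*(-104) - 51 = (0*3)*(-104) - 51 = 0*(-104) - 51 = 0 - 51 = -51)
√(-14815 + O) = √(-14815 - 51) = √(-14866) = I*√14866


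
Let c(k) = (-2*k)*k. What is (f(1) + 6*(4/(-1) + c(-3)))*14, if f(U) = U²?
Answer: -1834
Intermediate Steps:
c(k) = -2*k²
(f(1) + 6*(4/(-1) + c(-3)))*14 = (1² + 6*(4/(-1) - 2*(-3)²))*14 = (1 + 6*(4*(-1) - 2*9))*14 = (1 + 6*(-4 - 18))*14 = (1 + 6*(-22))*14 = (1 - 132)*14 = -131*14 = -1834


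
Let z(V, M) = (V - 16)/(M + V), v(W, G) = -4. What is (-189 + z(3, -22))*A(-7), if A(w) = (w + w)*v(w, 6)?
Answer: -200368/19 ≈ -10546.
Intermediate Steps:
A(w) = -8*w (A(w) = (w + w)*(-4) = (2*w)*(-4) = -8*w)
z(V, M) = (-16 + V)/(M + V)
(-189 + z(3, -22))*A(-7) = (-189 + (-16 + 3)/(-22 + 3))*(-8*(-7)) = (-189 - 13/(-19))*56 = (-189 - 1/19*(-13))*56 = (-189 + 13/19)*56 = -3578/19*56 = -200368/19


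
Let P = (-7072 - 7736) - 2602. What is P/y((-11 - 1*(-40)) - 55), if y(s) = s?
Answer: 8705/13 ≈ 669.62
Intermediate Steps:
P = -17410 (P = -14808 - 2602 = -17410)
P/y((-11 - 1*(-40)) - 55) = -17410/((-11 - 1*(-40)) - 55) = -17410/((-11 + 40) - 55) = -17410/(29 - 55) = -17410/(-26) = -17410*(-1/26) = 8705/13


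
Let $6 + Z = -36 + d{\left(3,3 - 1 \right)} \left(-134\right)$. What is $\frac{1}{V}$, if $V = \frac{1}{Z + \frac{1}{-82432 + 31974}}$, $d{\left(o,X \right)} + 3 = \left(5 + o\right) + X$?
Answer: $- \frac{49448841}{50458} \approx -980.0$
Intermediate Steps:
$d{\left(o,X \right)} = 2 + X + o$ ($d{\left(o,X \right)} = -3 + \left(\left(5 + o\right) + X\right) = -3 + \left(5 + X + o\right) = 2 + X + o$)
$Z = -980$ ($Z = -6 + \left(-36 + \left(2 + \left(3 - 1\right) + 3\right) \left(-134\right)\right) = -6 + \left(-36 + \left(2 + 2 + 3\right) \left(-134\right)\right) = -6 + \left(-36 + 7 \left(-134\right)\right) = -6 - 974 = -980$)
$V = - \frac{50458}{49448841}$ ($V = \frac{1}{-980 + \frac{1}{-82432 + 31974}} = \frac{1}{-980 + \frac{1}{-50458}} = \frac{1}{-980 - \frac{1}{50458}} = \frac{1}{- \frac{49448841}{50458}} = - \frac{50458}{49448841} \approx -0.0010204$)
$\frac{1}{V} = \frac{1}{- \frac{50458}{49448841}} = - \frac{49448841}{50458}$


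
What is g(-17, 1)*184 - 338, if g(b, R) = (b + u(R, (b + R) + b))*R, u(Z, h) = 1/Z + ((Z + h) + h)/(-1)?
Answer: 8678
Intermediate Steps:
u(Z, h) = 1/Z - Z - 2*h (u(Z, h) = 1/Z + (Z + 2*h)*(-1) = 1/Z + (-Z - 2*h) = 1/Z - Z - 2*h)
g(b, R) = R*(1/R - 3*R - 3*b) (g(b, R) = (b + (1/R - R - 2*((b + R) + b)))*R = (b + (1/R - R - 2*((R + b) + b)))*R = (b + (1/R - R - 2*(R + 2*b)))*R = (b + (1/R - R + (-4*b - 2*R)))*R = (b + (1/R - 4*b - 3*R))*R = (1/R - 3*R - 3*b)*R = R*(1/R - 3*R - 3*b))
g(-17, 1)*184 - 338 = (1 - 3*1*(1 - 17))*184 - 338 = (1 - 3*1*(-16))*184 - 338 = (1 + 48)*184 - 338 = 49*184 - 338 = 9016 - 338 = 8678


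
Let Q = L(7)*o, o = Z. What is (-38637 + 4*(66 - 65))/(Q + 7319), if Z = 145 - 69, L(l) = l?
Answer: -38633/7851 ≈ -4.9208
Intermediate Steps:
Z = 76
o = 76
Q = 532 (Q = 7*76 = 532)
(-38637 + 4*(66 - 65))/(Q + 7319) = (-38637 + 4*(66 - 65))/(532 + 7319) = (-38637 + 4*1)/7851 = (-38637 + 4)*(1/7851) = -38633*1/7851 = -38633/7851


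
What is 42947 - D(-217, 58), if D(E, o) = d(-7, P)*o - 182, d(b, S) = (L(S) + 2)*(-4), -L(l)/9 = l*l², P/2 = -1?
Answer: 60297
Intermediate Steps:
P = -2 (P = 2*(-1) = -2)
L(l) = -9*l³ (L(l) = -9*l*l² = -9*l³)
d(b, S) = -8 + 36*S³ (d(b, S) = (-9*S³ + 2)*(-4) = (2 - 9*S³)*(-4) = -8 + 36*S³)
D(E, o) = -182 - 296*o (D(E, o) = (-8 + 36*(-2)³)*o - 182 = (-8 + 36*(-8))*o - 182 = (-8 - 288)*o - 182 = -296*o - 182 = -182 - 296*o)
42947 - D(-217, 58) = 42947 - (-182 - 296*58) = 42947 - (-182 - 17168) = 42947 - 1*(-17350) = 42947 + 17350 = 60297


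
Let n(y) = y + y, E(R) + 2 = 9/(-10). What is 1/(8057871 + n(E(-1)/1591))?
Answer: 7955/64100363776 ≈ 1.2410e-7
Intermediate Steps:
E(R) = -29/10 (E(R) = -2 + 9/(-10) = -2 + 9*(-1/10) = -2 - 9/10 = -29/10)
n(y) = 2*y
1/(8057871 + n(E(-1)/1591)) = 1/(8057871 + 2*(-29/10/1591)) = 1/(8057871 + 2*(-29/10*1/1591)) = 1/(8057871 + 2*(-29/15910)) = 1/(8057871 - 29/7955) = 1/(64100363776/7955) = 7955/64100363776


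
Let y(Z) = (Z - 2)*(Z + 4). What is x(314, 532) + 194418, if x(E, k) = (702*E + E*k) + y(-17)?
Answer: 582141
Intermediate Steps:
y(Z) = (-2 + Z)*(4 + Z)
x(E, k) = 247 + 702*E + E*k (x(E, k) = (702*E + E*k) + (-8 + (-17)² + 2*(-17)) = (702*E + E*k) + (-8 + 289 - 34) = (702*E + E*k) + 247 = 247 + 702*E + E*k)
x(314, 532) + 194418 = (247 + 702*314 + 314*532) + 194418 = (247 + 220428 + 167048) + 194418 = 387723 + 194418 = 582141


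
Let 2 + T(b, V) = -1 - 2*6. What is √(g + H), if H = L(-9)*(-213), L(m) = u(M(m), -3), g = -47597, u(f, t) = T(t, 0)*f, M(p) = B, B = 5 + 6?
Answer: 2*I*√3113 ≈ 111.59*I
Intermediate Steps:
T(b, V) = -15 (T(b, V) = -2 + (-1 - 2*6) = -2 + (-1 - 12) = -2 - 13 = -15)
B = 11
M(p) = 11
u(f, t) = -15*f
L(m) = -165 (L(m) = -15*11 = -165)
H = 35145 (H = -165*(-213) = 35145)
√(g + H) = √(-47597 + 35145) = √(-12452) = 2*I*√3113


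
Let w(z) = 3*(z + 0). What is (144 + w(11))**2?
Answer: 31329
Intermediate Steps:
w(z) = 3*z
(144 + w(11))**2 = (144 + 3*11)**2 = (144 + 33)**2 = 177**2 = 31329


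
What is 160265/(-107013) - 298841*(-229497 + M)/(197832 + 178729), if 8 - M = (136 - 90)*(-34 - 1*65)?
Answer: 7193332143700690/40296922293 ≈ 1.7851e+5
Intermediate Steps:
M = 4562 (M = 8 - (136 - 90)*(-34 - 1*65) = 8 - 46*(-34 - 65) = 8 - 46*(-99) = 8 - 1*(-4554) = 8 + 4554 = 4562)
160265/(-107013) - 298841*(-229497 + M)/(197832 + 178729) = 160265/(-107013) - 298841*(-229497 + 4562)/(197832 + 178729) = 160265*(-1/107013) - 298841/(376561/(-224935)) = -160265/107013 - 298841/(376561*(-1/224935)) = -160265/107013 - 298841/(-376561/224935) = -160265/107013 - 298841*(-224935/376561) = -160265/107013 + 67219800335/376561 = 7193332143700690/40296922293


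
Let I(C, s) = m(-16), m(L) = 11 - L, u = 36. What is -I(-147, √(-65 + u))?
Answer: -27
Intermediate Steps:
I(C, s) = 27 (I(C, s) = 11 - 1*(-16) = 11 + 16 = 27)
-I(-147, √(-65 + u)) = -1*27 = -27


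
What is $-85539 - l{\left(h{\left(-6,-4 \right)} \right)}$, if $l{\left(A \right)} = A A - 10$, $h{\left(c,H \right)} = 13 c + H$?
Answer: $-92253$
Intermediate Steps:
$h{\left(c,H \right)} = H + 13 c$
$l{\left(A \right)} = -10 + A^{2}$ ($l{\left(A \right)} = A^{2} - 10 = -10 + A^{2}$)
$-85539 - l{\left(h{\left(-6,-4 \right)} \right)} = -85539 - \left(-10 + \left(-4 + 13 \left(-6\right)\right)^{2}\right) = -85539 - \left(-10 + \left(-4 - 78\right)^{2}\right) = -85539 - \left(-10 + \left(-82\right)^{2}\right) = -85539 - \left(-10 + 6724\right) = -85539 - 6714 = -92253$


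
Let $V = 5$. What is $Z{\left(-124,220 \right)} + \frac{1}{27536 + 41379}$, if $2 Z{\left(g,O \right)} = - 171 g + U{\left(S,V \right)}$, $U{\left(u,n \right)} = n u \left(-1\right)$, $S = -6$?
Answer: $\frac{731670556}{68915} \approx 10617.0$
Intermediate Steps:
$U{\left(u,n \right)} = - n u$
$Z{\left(g,O \right)} = 15 - \frac{171 g}{2}$ ($Z{\left(g,O \right)} = \frac{- 171 g - 5 \left(-6\right)}{2} = \frac{- 171 g + 30}{2} = \frac{30 - 171 g}{2} = 15 - \frac{171 g}{2}$)
$Z{\left(-124,220 \right)} + \frac{1}{27536 + 41379} = \left(15 - -10602\right) + \frac{1}{27536 + 41379} = \left(15 + 10602\right) + \frac{1}{68915} = 10617 + \frac{1}{68915} = \frac{731670556}{68915}$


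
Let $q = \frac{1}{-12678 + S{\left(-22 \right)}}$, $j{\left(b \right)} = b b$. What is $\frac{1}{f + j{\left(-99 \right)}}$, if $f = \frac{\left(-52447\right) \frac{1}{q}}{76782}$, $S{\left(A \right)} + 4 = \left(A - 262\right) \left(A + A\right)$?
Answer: $\frac{12797}{127049254} \approx 0.00010072$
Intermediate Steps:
$j{\left(b \right)} = b^{2}$
$S{\left(A \right)} = -4 + 2 A \left(-262 + A\right)$ ($S{\left(A \right)} = -4 + \left(A - 262\right) \left(A + A\right) = -4 + \left(-262 + A\right) 2 A = -4 + 2 A \left(-262 + A\right)$)
$q = - \frac{1}{186}$ ($q = \frac{1}{-12678 - \left(-11524 - 968\right)} = \frac{1}{-12678 + \left(-4 + 11528 + 2 \cdot 484\right)} = \frac{1}{-12678 + \left(-4 + 11528 + 968\right)} = \frac{1}{-12678 + 12492} = \frac{1}{-186} = - \frac{1}{186} \approx -0.0053763$)
$f = \frac{1625857}{12797}$ ($f = \frac{\left(-52447\right) \frac{1}{- \frac{1}{186}}}{76782} = \left(-52447\right) \left(-186\right) \frac{1}{76782} = 9755142 \cdot \frac{1}{76782} = \frac{1625857}{12797} \approx 127.05$)
$\frac{1}{f + j{\left(-99 \right)}} = \frac{1}{\frac{1625857}{12797} + \left(-99\right)^{2}} = \frac{1}{\frac{1625857}{12797} + 9801} = \frac{1}{\frac{127049254}{12797}} = \frac{12797}{127049254}$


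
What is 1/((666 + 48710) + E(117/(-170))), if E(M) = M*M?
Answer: 28900/1426980089 ≈ 2.0253e-5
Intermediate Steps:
E(M) = M**2
1/((666 + 48710) + E(117/(-170))) = 1/((666 + 48710) + (117/(-170))**2) = 1/(49376 + (117*(-1/170))**2) = 1/(49376 + (-117/170)**2) = 1/(49376 + 13689/28900) = 1/(1426980089/28900) = 28900/1426980089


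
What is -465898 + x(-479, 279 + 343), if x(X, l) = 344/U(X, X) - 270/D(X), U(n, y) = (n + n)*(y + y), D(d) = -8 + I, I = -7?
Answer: -106891972994/229441 ≈ -4.6588e+5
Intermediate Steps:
D(d) = -15 (D(d) = -8 - 7 = -15)
U(n, y) = 4*n*y (U(n, y) = (2*n)*(2*y) = 4*n*y)
x(X, l) = 18 + 86/X**2 (x(X, l) = 344/((4*X*X)) - 270/(-15) = 344/((4*X**2)) - 270*(-1/15) = 344*(1/(4*X**2)) + 18 = 86/X**2 + 18 = 18 + 86/X**2)
-465898 + x(-479, 279 + 343) = -465898 + (18 + 86/(-479)**2) = -465898 + (18 + 86*(1/229441)) = -465898 + (18 + 86/229441) = -465898 + 4130024/229441 = -106891972994/229441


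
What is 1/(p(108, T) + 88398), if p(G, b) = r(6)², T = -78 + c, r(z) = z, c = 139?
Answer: 1/88434 ≈ 1.1308e-5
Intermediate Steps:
T = 61 (T = -78 + 139 = 61)
p(G, b) = 36 (p(G, b) = 6² = 36)
1/(p(108, T) + 88398) = 1/(36 + 88398) = 1/88434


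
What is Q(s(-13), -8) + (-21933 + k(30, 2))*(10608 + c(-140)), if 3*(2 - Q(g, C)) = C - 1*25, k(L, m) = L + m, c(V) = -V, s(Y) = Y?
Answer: -235391935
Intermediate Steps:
Q(g, C) = 31/3 - C/3 (Q(g, C) = 2 - (C - 1*25)/3 = 2 - (C - 25)/3 = 2 - (-25 + C)/3 = 2 + (25/3 - C/3) = 31/3 - C/3)
Q(s(-13), -8) + (-21933 + k(30, 2))*(10608 + c(-140)) = (31/3 - ⅓*(-8)) + (-21933 + (30 + 2))*(10608 - 1*(-140)) = (31/3 + 8/3) + (-21933 + 32)*(10608 + 140) = 13 - 21901*10748 = 13 - 235391948 = -235391935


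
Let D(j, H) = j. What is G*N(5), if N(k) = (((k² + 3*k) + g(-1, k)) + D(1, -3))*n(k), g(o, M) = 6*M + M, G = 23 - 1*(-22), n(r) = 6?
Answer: 20520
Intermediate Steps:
G = 45 (G = 23 + 22 = 45)
g(o, M) = 7*M
N(k) = 6 + 6*k² + 60*k (N(k) = (((k² + 3*k) + 7*k) + 1)*6 = ((k² + 10*k) + 1)*6 = (1 + k² + 10*k)*6 = 6 + 6*k² + 60*k)
G*N(5) = 45*(6 + 6*5² + 60*5) = 45*(6 + 6*25 + 300) = 45*(6 + 150 + 300) = 45*456 = 20520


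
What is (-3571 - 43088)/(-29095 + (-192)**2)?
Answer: -46659/7769 ≈ -6.0058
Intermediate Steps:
(-3571 - 43088)/(-29095 + (-192)**2) = -46659/(-29095 + 36864) = -46659/7769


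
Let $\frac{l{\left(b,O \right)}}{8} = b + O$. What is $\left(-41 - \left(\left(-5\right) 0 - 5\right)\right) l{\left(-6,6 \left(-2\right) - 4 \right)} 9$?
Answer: $57024$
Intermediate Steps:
$l{\left(b,O \right)} = 8 O + 8 b$ ($l{\left(b,O \right)} = 8 \left(b + O\right) = 8 \left(O + b\right) = 8 O + 8 b$)
$\left(-41 - \left(\left(-5\right) 0 - 5\right)\right) l{\left(-6,6 \left(-2\right) - 4 \right)} 9 = \left(-41 - \left(\left(-5\right) 0 - 5\right)\right) \left(8 \left(6 \left(-2\right) - 4\right) + 8 \left(-6\right)\right) 9 = \left(-41 - \left(0 - 5\right)\right) \left(8 \left(-12 - 4\right) - 48\right) 9 = \left(-41 - -5\right) \left(8 \left(-16\right) - 48\right) 9 = \left(-41 + 5\right) \left(-128 - 48\right) 9 = \left(-36\right) \left(-176\right) 9 = 6336 \cdot 9 = 57024$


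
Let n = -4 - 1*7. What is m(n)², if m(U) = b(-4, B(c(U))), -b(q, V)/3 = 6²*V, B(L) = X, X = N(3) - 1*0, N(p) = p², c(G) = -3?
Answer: 944784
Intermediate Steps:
X = 9 (X = 3² - 1*0 = 9 + 0 = 9)
B(L) = 9
n = -11 (n = -4 - 7 = -11)
b(q, V) = -108*V (b(q, V) = -3*6²*V = -108*V)
m(U) = -972 (m(U) = -108*9 = -972)
m(n)² = (-972)² = 944784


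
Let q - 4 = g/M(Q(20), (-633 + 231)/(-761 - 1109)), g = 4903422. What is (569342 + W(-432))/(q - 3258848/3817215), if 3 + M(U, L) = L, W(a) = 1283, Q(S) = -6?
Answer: -945338066268750/2916792115837717 ≈ -0.32410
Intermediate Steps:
M(U, L) = -3 + L
q = -764114859/434 (q = 4 + 4903422/(-3 + (-633 + 231)/(-761 - 1109)) = 4 + 4903422/(-3 - 402/(-1870)) = 4 + 4903422/(-3 - 402*(-1/1870)) = 4 + 4903422/(-3 + 201/935) = 4 + 4903422/(-2604/935) = 4 + 4903422*(-935/2604) = 4 - 764116595/434 = -764114859/434 ≈ -1.7606e+6)
(569342 + W(-432))/(q - 3258848/3817215) = (569342 + 1283)/(-764114859/434 - 3258848/3817215) = 570625/(-764114859/434 - 3258848*1/3817215) = 570625/(-764114859/434 - 3258848/3817215) = 570625/(-2916792115837717/1656671310) = 570625*(-1656671310/2916792115837717) = -945338066268750/2916792115837717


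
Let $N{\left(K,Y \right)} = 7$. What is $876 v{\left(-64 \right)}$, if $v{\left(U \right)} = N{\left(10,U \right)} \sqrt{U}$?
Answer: $49056 i \approx 49056.0 i$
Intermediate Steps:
$v{\left(U \right)} = 7 \sqrt{U}$
$876 v{\left(-64 \right)} = 876 \cdot 7 \sqrt{-64} = 876 \cdot 7 \cdot 8 i = 876 \cdot 56 i = 49056 i$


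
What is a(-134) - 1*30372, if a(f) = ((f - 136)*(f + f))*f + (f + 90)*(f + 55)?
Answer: -9723136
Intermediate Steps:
a(f) = (55 + f)*(90 + f) + 2*f²*(-136 + f) (a(f) = ((-136 + f)*(2*f))*f + (90 + f)*(55 + f) = (2*f*(-136 + f))*f + (55 + f)*(90 + f) = 2*f²*(-136 + f) + (55 + f)*(90 + f) = (55 + f)*(90 + f) + 2*f²*(-136 + f))
a(-134) - 1*30372 = (4950 - 271*(-134)² + 2*(-134)³ + 145*(-134)) - 1*30372 = (4950 - 271*17956 + 2*(-2406104) - 19430) - 30372 = (4950 - 4866076 - 4812208 - 19430) - 30372 = -9692764 - 30372 = -9723136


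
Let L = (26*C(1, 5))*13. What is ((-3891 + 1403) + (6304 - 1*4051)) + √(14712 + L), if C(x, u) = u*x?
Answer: -235 + √16402 ≈ -106.93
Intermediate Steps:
L = 1690 (L = (26*(5*1))*13 = (26*5)*13 = 130*13 = 1690)
((-3891 + 1403) + (6304 - 1*4051)) + √(14712 + L) = ((-3891 + 1403) + (6304 - 1*4051)) + √(14712 + 1690) = (-2488 + (6304 - 4051)) + √16402 = (-2488 + 2253) + √16402 = -235 + √16402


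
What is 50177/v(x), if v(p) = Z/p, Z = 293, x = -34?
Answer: -1706018/293 ≈ -5822.6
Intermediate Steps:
v(p) = 293/p
50177/v(x) = 50177/((293/(-34))) = 50177/((293*(-1/34))) = 50177/(-293/34) = 50177*(-34/293) = -1706018/293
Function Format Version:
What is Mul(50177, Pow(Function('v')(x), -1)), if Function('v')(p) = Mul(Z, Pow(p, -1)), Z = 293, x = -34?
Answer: Rational(-1706018, 293) ≈ -5822.6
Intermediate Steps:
Function('v')(p) = Mul(293, Pow(p, -1))
Mul(50177, Pow(Function('v')(x), -1)) = Mul(50177, Pow(Mul(293, Pow(-34, -1)), -1)) = Mul(50177, Pow(Mul(293, Rational(-1, 34)), -1)) = Mul(50177, Pow(Rational(-293, 34), -1)) = Mul(50177, Rational(-34, 293)) = Rational(-1706018, 293)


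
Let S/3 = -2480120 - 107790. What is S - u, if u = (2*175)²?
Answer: -7886230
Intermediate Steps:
S = -7763730 (S = 3*(-2480120 - 107790) = 3*(-2587910) = -7763730)
u = 122500 (u = 350² = 122500)
S - u = -7763730 - 1*122500 = -7763730 - 122500 = -7886230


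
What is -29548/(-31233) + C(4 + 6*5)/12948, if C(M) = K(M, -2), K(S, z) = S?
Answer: 21313857/22466938 ≈ 0.94868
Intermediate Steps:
C(M) = M
-29548/(-31233) + C(4 + 6*5)/12948 = -29548/(-31233) + (4 + 6*5)/12948 = -29548*(-1/31233) + (4 + 30)*(1/12948) = 29548/31233 + 34*(1/12948) = 29548/31233 + 17/6474 = 21313857/22466938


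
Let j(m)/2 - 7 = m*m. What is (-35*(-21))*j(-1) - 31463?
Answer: -19703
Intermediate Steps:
j(m) = 14 + 2*m² (j(m) = 14 + 2*(m*m) = 14 + 2*m²)
(-35*(-21))*j(-1) - 31463 = (-35*(-21))*(14 + 2*(-1)²) - 31463 = 735*(14 + 2*1) - 31463 = 735*(14 + 2) - 31463 = 735*16 - 31463 = 11760 - 31463 = -19703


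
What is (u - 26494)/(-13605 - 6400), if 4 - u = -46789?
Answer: -20299/20005 ≈ -1.0147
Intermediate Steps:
u = 46793 (u = 4 - 1*(-46789) = 4 + 46789 = 46793)
(u - 26494)/(-13605 - 6400) = (46793 - 26494)/(-13605 - 6400) = 20299/(-20005) = 20299*(-1/20005) = -20299/20005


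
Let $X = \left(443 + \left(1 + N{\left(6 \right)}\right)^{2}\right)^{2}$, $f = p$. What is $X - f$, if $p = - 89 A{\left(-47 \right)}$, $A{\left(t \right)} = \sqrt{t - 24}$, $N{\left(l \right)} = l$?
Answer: $242064 + 89 i \sqrt{71} \approx 2.4206 \cdot 10^{5} + 749.93 i$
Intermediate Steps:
$A{\left(t \right)} = \sqrt{-24 + t}$
$p = - 89 i \sqrt{71}$ ($p = - 89 \sqrt{-24 - 47} = - 89 \sqrt{-71} = - 89 i \sqrt{71} \approx - 749.93 i$)
$f = - 89 i \sqrt{71} \approx - 749.93 i$
$X = 242064$ ($X = \left(443 + \left(1 + 6\right)^{2}\right)^{2} = \left(443 + 7^{2}\right)^{2} = \left(443 + 49\right)^{2} = 492^{2} = 242064$)
$X - f = 242064 - - 89 i \sqrt{71} = 242064 + 89 i \sqrt{71}$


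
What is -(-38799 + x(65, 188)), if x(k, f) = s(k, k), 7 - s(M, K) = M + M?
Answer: 38922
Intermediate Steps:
s(M, K) = 7 - 2*M (s(M, K) = 7 - (M + M) = 7 - 2*M)
x(k, f) = 7 - 2*k
-(-38799 + x(65, 188)) = -(-38799 + (7 - 2*65)) = -(-38799 + (7 - 130)) = -(-38799 - 123) = -1*(-38922) = 38922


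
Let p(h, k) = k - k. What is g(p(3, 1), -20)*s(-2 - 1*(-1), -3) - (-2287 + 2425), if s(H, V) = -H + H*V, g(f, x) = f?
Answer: -138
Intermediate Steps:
p(h, k) = 0
g(p(3, 1), -20)*s(-2 - 1*(-1), -3) - (-2287 + 2425) = 0*((-2 - 1*(-1))*(-1 - 3)) - (-2287 + 2425) = 0*((-2 + 1)*(-4)) - 1*138 = 0*(-1*(-4)) - 138 = 0*4 - 138 = 0 - 138 = -138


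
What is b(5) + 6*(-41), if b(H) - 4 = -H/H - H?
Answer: -248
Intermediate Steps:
b(H) = 3 - H (b(H) = 4 + (-H/H - H) = 4 + (-1*1 - H) = 4 + (-1 - H) = 3 - H)
b(5) + 6*(-41) = (3 - 1*5) + 6*(-41) = (3 - 5) - 246 = -2 - 246 = -248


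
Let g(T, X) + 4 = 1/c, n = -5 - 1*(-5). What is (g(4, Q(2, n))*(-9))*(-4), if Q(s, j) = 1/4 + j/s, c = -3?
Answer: -156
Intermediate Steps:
n = 0 (n = -5 + 5 = 0)
Q(s, j) = ¼ + j/s (Q(s, j) = 1*(¼) + j/s = ¼ + j/s)
g(T, X) = -13/3 (g(T, X) = -4 + 1/(-3) = -4 - ⅓ = -13/3)
(g(4, Q(2, n))*(-9))*(-4) = -13/3*(-9)*(-4) = 39*(-4) = -156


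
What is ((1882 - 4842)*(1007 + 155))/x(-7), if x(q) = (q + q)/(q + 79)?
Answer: 17688960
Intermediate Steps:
x(q) = 2*q/(79 + q) (x(q) = (2*q)/(79 + q) = 2*q/(79 + q))
((1882 - 4842)*(1007 + 155))/x(-7) = ((1882 - 4842)*(1007 + 155))/((2*(-7)/(79 - 7))) = (-2960*1162)/((2*(-7)/72)) = -3439520/(2*(-7)*(1/72)) = -3439520/(-7/36) = -3439520*(-36/7) = 17688960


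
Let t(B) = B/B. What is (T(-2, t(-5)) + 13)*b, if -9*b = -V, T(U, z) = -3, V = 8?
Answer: 80/9 ≈ 8.8889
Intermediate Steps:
t(B) = 1
b = 8/9 (b = -(-1)*8/9 = -⅑*(-8) = 8/9 ≈ 0.88889)
(T(-2, t(-5)) + 13)*b = (-3 + 13)*(8/9) = 10*(8/9) = 80/9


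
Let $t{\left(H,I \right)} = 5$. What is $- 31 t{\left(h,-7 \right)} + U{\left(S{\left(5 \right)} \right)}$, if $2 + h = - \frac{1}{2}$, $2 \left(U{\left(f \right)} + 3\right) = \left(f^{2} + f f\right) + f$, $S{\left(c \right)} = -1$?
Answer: $- \frac{315}{2} \approx -157.5$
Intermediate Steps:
$U{\left(f \right)} = -3 + f^{2} + \frac{f}{2}$ ($U{\left(f \right)} = -3 + \frac{\left(f^{2} + f f\right) + f}{2} = -3 + \frac{\left(f^{2} + f^{2}\right) + f}{2} = -3 + \frac{2 f^{2} + f}{2} = -3 + \frac{f + 2 f^{2}}{2} = -3 + \left(f^{2} + \frac{f}{2}\right) = -3 + f^{2} + \frac{f}{2}$)
$h = - \frac{5}{2}$ ($h = -2 - \frac{1}{2} = - \frac{5}{2} \approx -2.5$)
$- 31 t{\left(h,-7 \right)} + U{\left(S{\left(5 \right)} \right)} = \left(-31\right) 5 + \left(-3 + \left(-1\right)^{2} + \frac{1}{2} \left(-1\right)\right) = -155 - \frac{5}{2} = - \frac{315}{2}$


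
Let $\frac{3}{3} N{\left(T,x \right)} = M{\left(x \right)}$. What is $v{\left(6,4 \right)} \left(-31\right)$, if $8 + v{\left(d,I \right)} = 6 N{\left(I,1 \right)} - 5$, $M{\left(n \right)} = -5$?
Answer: $1333$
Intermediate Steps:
$N{\left(T,x \right)} = -5$
$v{\left(d,I \right)} = -43$ ($v{\left(d,I \right)} = -8 + \left(6 \left(-5\right) - 5\right) = -8 - 35 = -43$)
$v{\left(6,4 \right)} \left(-31\right) = \left(-43\right) \left(-31\right) = 1333$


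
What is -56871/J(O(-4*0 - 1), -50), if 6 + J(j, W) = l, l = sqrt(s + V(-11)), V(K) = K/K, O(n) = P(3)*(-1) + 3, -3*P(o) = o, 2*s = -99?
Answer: 682452/169 + 56871*I*sqrt(194)/169 ≈ 4038.2 + 4687.1*I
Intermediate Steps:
s = -99/2 (s = (1/2)*(-99) = -99/2 ≈ -49.500)
P(o) = -o/3
O(n) = 4 (O(n) = -1/3*3*(-1) + 3 = -1*(-1) + 3 = 1 + 3 = 4)
V(K) = 1
l = I*sqrt(194)/2 (l = sqrt(-99/2 + 1) = sqrt(-97/2) = I*sqrt(194)/2 ≈ 6.9642*I)
J(j, W) = -6 + I*sqrt(194)/2
-56871/J(O(-4*0 - 1), -50) = -56871/(-6 + I*sqrt(194)/2)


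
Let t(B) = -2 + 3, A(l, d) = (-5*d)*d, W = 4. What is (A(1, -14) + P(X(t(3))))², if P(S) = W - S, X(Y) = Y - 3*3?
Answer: 937024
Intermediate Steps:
A(l, d) = -5*d²
t(B) = 1
X(Y) = -9 + Y (X(Y) = Y - 9 = -9 + Y)
P(S) = 4 - S
(A(1, -14) + P(X(t(3))))² = (-5*(-14)² + (4 - (-9 + 1)))² = (-5*196 + (4 - 1*(-8)))² = (-980 + (4 + 8))² = (-980 + 12)² = (-968)² = 937024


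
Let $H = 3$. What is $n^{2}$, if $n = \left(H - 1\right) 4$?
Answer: $64$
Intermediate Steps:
$n = 8$ ($n = \left(3 - 1\right) 4 = 2 \cdot 4 = 8$)
$n^{2} = 8^{2} = 64$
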